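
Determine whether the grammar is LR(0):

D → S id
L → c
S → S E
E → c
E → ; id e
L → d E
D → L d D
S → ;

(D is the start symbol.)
A grammar is LR(0) if no state in the canonical LR(0) collection has:
  - both a shift item (dot before a terminal) and a complete item (shift-reduce conflict), or
  - two or more complete items (reduce-reduce conflict; the accept item [D' → D .] counts as a complete item here).

Augment with D' → D and build the canonical LR(0) collection (I0 = CLOSURE({[D' → . D]}), then GOTO on every symbol after a dot until no new states appear). It has 16 states:
  I0: { [D → . L d D], [D → . S id], [D' → . D], [L → . c], [L → . d E], [S → . ;], [S → . S E] }  — shift
  I1: { [S → ; .] }  — reduce
  I2: { [D' → D .] }  — accept
  I3: { [D → L . d D] }  — shift
  I4: { [D → S . id], [E → . ; id e], [E → . c], [S → S . E] }  — shift
  I5: { [L → c .] }  — reduce
  I6: { [E → . ; id e], [E → . c], [L → d . E] }  — shift
  I7: { [E → ; . id e] }  — shift
  I8: { [L → d E .] }  — reduce
  I9: { [E → c .] }  — reduce
  I10: { [E → ; id . e] }  — shift
  I11: { [E → ; id e .] }  — reduce
  I12: { [S → S E .] }  — reduce
  I13: { [D → S id .] }  — reduce
  I14: { [D → . L d D], [D → . S id], [D → L d . D], [L → . c], [L → . d E], [S → . ;], [S → . S E] }  — shift
  I15: { [D → L d D .] }  — reduce

Every state is either a pure shift/goto state or contains exactly one complete item and nothing to shift — no conflicts. The grammar is LR(0).

Answer: Yes, the grammar is LR(0)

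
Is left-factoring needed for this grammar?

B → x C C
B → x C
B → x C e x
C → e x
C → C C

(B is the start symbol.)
Yes, B has productions with common prefix 'x C'

Left-factoring is needed when two productions for the same non-terminal
share a common prefix on the right-hand side.

Productions for B:
  B → x C C
  B → x C
  B → x C e x
Productions for C:
  C → e x
  C → C C

Found common prefix 'x C' in productions for B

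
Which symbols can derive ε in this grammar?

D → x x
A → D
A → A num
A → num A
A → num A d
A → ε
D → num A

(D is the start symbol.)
{ 'A' }

A non-terminal is nullable if it can derive ε (the empty string): either it has an ε-production, or it has a production whose right-hand side consists entirely of nullable non-terminals.

ε-productions: A → ε
So A is immediately nullable.
No further non-terminal can be added: every production for the remaining non-terminals contains a terminal or a non-nullable non-terminal.
Nullable = { 'A' }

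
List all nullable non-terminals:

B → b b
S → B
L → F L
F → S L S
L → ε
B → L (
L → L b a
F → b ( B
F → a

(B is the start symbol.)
{ 'L' }

ε-productions: L → ε
So L is immediately nullable.
No further non-terminal can be added: every production for the remaining non-terminals contains a terminal or a non-nullable non-terminal.
Nullable = { 'L' }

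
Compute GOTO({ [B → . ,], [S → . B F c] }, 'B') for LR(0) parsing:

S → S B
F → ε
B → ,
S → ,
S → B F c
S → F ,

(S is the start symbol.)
{ [F → .], [S → B . F c] }

GOTO(I, 'B') = CLOSURE({ [A → αX.β] : [A → α.Xβ] ∈ I, X = 'B' })

Items with dot before 'B', with the dot advanced:
  [S → . B F c] → [S → B . F c]
Closure of the advanced items:
  [S → B . F c] has the dot before F: add [F → .]

GOTO = { [F → .], [S → B . F c] }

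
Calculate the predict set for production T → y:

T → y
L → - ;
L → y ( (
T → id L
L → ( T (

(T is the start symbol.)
{ 'y' }

PREDICT(T → y) = (FIRST(RHS) \ {ε}) ∪ (FOLLOW(T) if ε ∈ FIRST(RHS), i.e. RHS ⇒* ε)
FIRST(y) = { 'y' }
ε ∉ FIRST(y), so FOLLOW(T) is not added.
PREDICT(T → y) = { 'y' }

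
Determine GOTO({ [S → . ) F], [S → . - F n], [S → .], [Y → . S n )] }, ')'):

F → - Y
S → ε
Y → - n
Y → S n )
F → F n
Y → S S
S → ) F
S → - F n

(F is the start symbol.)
{ [F → . - Y], [F → . F n], [S → ) . F] }

GOTO(I, ')') = CLOSURE({ [A → αX.β] : [A → α.Xβ] ∈ I, X = ')' })

Items with dot before ')', with the dot advanced:
  [S → . ) F] → [S → ) . F]
Closure of the advanced items:
  [S → ) . F] has the dot before F: add [F → . - Y], [F → . F n]

GOTO = { [F → . - Y], [F → . F n], [S → ) . F] }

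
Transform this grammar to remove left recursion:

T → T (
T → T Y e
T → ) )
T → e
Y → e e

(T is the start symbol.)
T is directly left-recursive. The standard transformation for
  A → A α₁ | ... | A α_m | β₁ | ... | β_n
is
  A  → β₁ A' | ... | β_n A'
  A' → α₁ A' | ... | α_m A' | ε

T → ) ) becomes T → ) ) T'
T → e becomes T → e T'
T → T ( becomes T' → ( T'
T → T Y e becomes T' → Y e T'
Add T' → ε

Productions for other non-terminals are unchanged:
  Y → e e

Resulting grammar:
T → ) ) T'
T → e T'
T' → ( T'
T' → Y e T'
T' → ε
Y → e e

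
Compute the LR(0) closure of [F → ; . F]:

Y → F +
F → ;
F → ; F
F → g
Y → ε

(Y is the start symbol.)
{ [F → . ; F], [F → . ;], [F → . g], [F → ; . F] }

To compute CLOSURE, for each item [A → α.Bβ] where B is a non-terminal, add [B → .γ] for all productions B → γ; repeat for the newly added items until nothing changes.

Start with: [F → ; . F]
  [F → ; . F] has the dot before F: add [F → . ;], [F → . ; F], [F → . g]
No further items can be added.

CLOSURE = { [F → . ; F], [F → . ;], [F → . g], [F → ; . F] }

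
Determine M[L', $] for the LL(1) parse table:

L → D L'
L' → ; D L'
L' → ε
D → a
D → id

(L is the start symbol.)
L' → ε

To find M[L', $], we find productions for L' where $ is in the predict set (PREDICT(N → α) = (FIRST(α) \ {ε}) ∪ (FOLLOW(N) if α ⇒* ε)).

Relevant sets:
  FOLLOW(L') = { $ }

L' → ; D L': PREDICT = { ';' }
L' → ε: PREDICT = { $ }
  $ is in predict set, so this production goes in M[L', $]

M[L', $] = L' → ε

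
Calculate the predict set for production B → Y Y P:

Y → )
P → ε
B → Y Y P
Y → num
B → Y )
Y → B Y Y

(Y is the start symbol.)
PREDICT(B → Y Y P) = (FIRST(RHS) \ {ε}) ∪ (FOLLOW(B) if ε ∈ FIRST(RHS), i.e. RHS ⇒* ε)
FIRST(Y) = { ')', 'num' }
FIRST(Y Y P) = { ')', 'num' }
ε ∉ FIRST(Y Y P), so FOLLOW(B) is not added.
PREDICT(B → Y Y P) = { ')', 'num' }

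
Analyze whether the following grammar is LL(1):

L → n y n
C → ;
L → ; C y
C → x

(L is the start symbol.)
Yes, the grammar is LL(1).

A grammar is LL(1) if for each non-terminal N with multiple productions, the predict sets of those productions are pairwise disjoint, where PREDICT(N → α) = (FIRST(α) \ {ε}) ∪ (FOLLOW(N) if α ⇒* ε).

For L:
  PREDICT(L → n y n) = { 'n' }
  PREDICT(L → ';' C y) = { ';' }
For C:
  PREDICT(C → ';') = { ';' }
  PREDICT(C → x) = { 'x' }

All predict sets are disjoint. The grammar IS LL(1).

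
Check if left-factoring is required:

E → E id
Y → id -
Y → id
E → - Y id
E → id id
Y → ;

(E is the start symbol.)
Yes, Y has productions with common prefix 'id'

Left-factoring is needed when two productions for the same non-terminal
share a common prefix on the right-hand side.

Productions for E:
  E → E id
  E → - Y id
  E → id id
Productions for Y:
  Y → id -
  Y → id
  Y → ;

Found common prefix 'id' in productions for Y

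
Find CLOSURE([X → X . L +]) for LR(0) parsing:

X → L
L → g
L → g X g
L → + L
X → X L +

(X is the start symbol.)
{ [L → . + L], [L → . g X g], [L → . g], [X → X . L +] }

To compute CLOSURE, for each item [A → α.Bβ] where B is a non-terminal, add [B → .γ] for all productions B → γ; repeat for the newly added items until nothing changes.

Start with: [X → X . L +]
  [X → X . L +] has the dot before L: add [L → . g], [L → . g X g], [L → . + L]
No further items can be added.

CLOSURE = { [L → . + L], [L → . g X g], [L → . g], [X → X . L +] }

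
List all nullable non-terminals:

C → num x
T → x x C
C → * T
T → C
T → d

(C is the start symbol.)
A non-terminal is nullable if it can derive ε (the empty string): either it has an ε-production, or it has a production whose right-hand side consists entirely of nullable non-terminals.

There are no ε-productions, so no non-terminal can derive ε.
No non-terminals are nullable.

Answer: None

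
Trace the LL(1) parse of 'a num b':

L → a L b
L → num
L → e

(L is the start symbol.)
LL(1) parsing maintains a stack (initially the start symbol over $) and the input. At each step: if the stack top is a terminal, match it against the current input token; if it is a non-terminal N, replace it with the RHS of M[N, lookahead] (the unique production whose predict set contains the lookahead).

Stack is shown with the top on the left.

Stack    Input      Action
--------------------------
L $      a num b $  output L → a L b
a L b $  a num b $  match 'a'
L b $    num b $    output L → num
num b $  num b $    match 'num'
b $      b $        match 'b'
$        $          accept

The string is accepted.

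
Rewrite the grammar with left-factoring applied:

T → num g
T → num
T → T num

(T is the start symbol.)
Left-factoring transforms A → αβ₁ | αβ₂ into A → αA' and A' → β₁ | β₂
(α is the longest common prefix among the alternatives). Repeat until
no nonterminal has two alternatives with a common prefix.

Round 1: T has alternatives sharing prefix 'num'. Introduce T': T → num T'
  Add: T' → g
  Add: T' → ε

No remaining common prefixes — done.

Resulting grammar:
T → num T'
T' → g
T' → ε
T → T num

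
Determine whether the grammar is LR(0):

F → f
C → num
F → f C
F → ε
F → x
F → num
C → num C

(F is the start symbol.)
A grammar is LR(0) if no state in the canonical LR(0) collection has:
  - both a shift item (dot before a terminal) and a complete item (shift-reduce conflict), or
  - two or more complete items (reduce-reduce conflict; the accept item [F' → F .] counts as a complete item here).

Augment with F' → F and build the canonical LR(0) collection (I0 = CLOSURE({[F' → . F]}), then GOTO on every symbol after a dot until no new states appear). It has 8 states:
  I0: { [F → . f C], [F → . f], [F → . num], [F → . x], [F → .], [F' → . F] }  — shift, reduce
  I1: { [F' → F .] }  — accept
  I2: { [C → . num C], [C → . num], [F → f . C], [F → f .] }  — shift, reduce
  I3: { [F → num .] }  — reduce
  I4: { [F → x .] }  — reduce
  I5: { [F → f C .] }  — reduce
  I6: { [C → . num C], [C → . num], [C → num . C], [C → num .] }  — shift, reduce
  I7: { [C → num C .] }  — reduce

Conflict in state I0:
  Shift-reduce conflict between [F → .] and [F → . f]
So the grammar is NOT LR(0).

Answer: No. Shift-reduce conflict between [F → .] and [F → . f]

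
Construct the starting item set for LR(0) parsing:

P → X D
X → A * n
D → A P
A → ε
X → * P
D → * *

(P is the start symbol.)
First, augment the grammar with P' → P
I₀ = CLOSURE({ [P' → . P] }):
  [P' → . P] has the dot before P: add [P → . X D]
  [P → . X D] has the dot before X: add [X → . A * n], [X → . * P]
  [X → . A * n] has the dot before A: add [A → .]
No further items can be added.

I₀ = { [A → .], [P → . X D], [P' → . P], [X → . * P], [X → . A * n] }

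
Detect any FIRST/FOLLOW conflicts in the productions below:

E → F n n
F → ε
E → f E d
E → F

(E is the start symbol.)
A FIRST/FOLLOW conflict occurs when a non-terminal N has a nullable alternative N → β (β ⇒* ε) and another alternative N → α with FIRST(α) ∩ FOLLOW(N) ≠ ∅: on such a lookahead the parser cannot decide between expanding α and letting N vanish via β.

Nullable non-terminals: E, F.
FIRST sets used below: FIRST(F) = { ε }

E: nullable alternative(s) E → F; FOLLOW(E) = { $, 'd' }
  E → F n n: FIRST \ {ε} = { 'n' } — disjoint from FOLLOW(E)
  E → f E d: FIRST \ {ε} = { 'f' } — disjoint from FOLLOW(E)
  E → F: FIRST \ {ε} = { } — this is the only nullable alternative, skip
F has a nullable alternative but only one production, so nothing to check.

No FIRST/FOLLOW conflicts found.

Answer: No FIRST/FOLLOW conflicts.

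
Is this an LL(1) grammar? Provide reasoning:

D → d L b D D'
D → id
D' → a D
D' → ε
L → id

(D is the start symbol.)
A grammar is LL(1) if for each non-terminal N with multiple productions, the predict sets of those productions are pairwise disjoint, where PREDICT(N → α) = (FIRST(α) \ {ε}) ∪ (FOLLOW(N) if α ⇒* ε).

Relevant sets:
  FOLLOW(D') = { $, 'a' }

For D:
  PREDICT(D → d L b D D') = { 'd' }
  PREDICT(D → id) = { 'id' }
For D':
  PREDICT(D' → a D) = { 'a' }
  PREDICT(D' → ε) = { $, 'a' }
L has a single production, so nothing to check there.

Conflict found: Predict set conflict for D': { 'a' }
The grammar is NOT LL(1).

Answer: No. Predict set conflict for D': { 'a' }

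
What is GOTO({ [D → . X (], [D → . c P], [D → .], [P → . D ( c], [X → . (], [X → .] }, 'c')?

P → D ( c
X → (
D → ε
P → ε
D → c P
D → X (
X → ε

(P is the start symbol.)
{ [D → . X (], [D → . c P], [D → .], [D → c . P], [P → . D ( c], [P → .], [X → . (], [X → .] }

GOTO(I, 'c') = CLOSURE({ [A → αX.β] : [A → α.Xβ] ∈ I, X = 'c' })

Items with dot before 'c', with the dot advanced:
  [D → . c P] → [D → c . P]
Closure of the advanced items:
  [D → c . P] has the dot before P: add [P → . D ( c], [P → .]
  [P → . D ( c] has the dot before D: add [D → .], [D → . c P], [D → . X (]
  [D → . X (] has the dot before X: add [X → . (], [X → .]

GOTO = { [D → . X (], [D → . c P], [D → .], [D → c . P], [P → . D ( c], [P → .], [X → . (], [X → .] }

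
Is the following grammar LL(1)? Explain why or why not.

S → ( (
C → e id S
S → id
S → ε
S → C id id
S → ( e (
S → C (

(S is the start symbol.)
No. Predict set conflict for S: { '(' }

A grammar is LL(1) if for each non-terminal N with multiple productions, the predict sets of those productions are pairwise disjoint, where PREDICT(N → α) = (FIRST(α) \ {ε}) ∪ (FOLLOW(N) if α ⇒* ε).

Relevant sets:
  FIRST(C) = { 'e' }
  FOLLOW(S) = { $, '(', 'id' }

For S:
  PREDICT(S → '(' '(') = { '(' }
  PREDICT(S → id) = { 'id' }
  PREDICT(S → ε) = { $, '(', 'id' }
  PREDICT(S → C id id) = { 'e' }
  PREDICT(S → '(' e '(') = { '(' }
  PREDICT(S → C '(') = { 'e' }
C has a single production, so nothing to check there.

Conflict found: Predict set conflict for S: { '(' }
The grammar is NOT LL(1).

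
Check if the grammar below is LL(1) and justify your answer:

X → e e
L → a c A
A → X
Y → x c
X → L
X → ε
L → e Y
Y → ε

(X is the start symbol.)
No. Predict set conflict for X: { 'e' }

Relevant sets:
  FIRST(L) = { 'a', 'e' }
  FOLLOW(X) = { $ }
  FOLLOW(Y) = { $ }

For X:
  PREDICT(X → e e) = { 'e' }
  PREDICT(X → L) = { 'a', 'e' }
  PREDICT(X → ε) = { $ }
For L:
  PREDICT(L → a c A) = { 'a' }
  PREDICT(L → e Y) = { 'e' }
For Y:
  PREDICT(Y → x c) = { 'x' }
  PREDICT(Y → ε) = { $ }
A has a single production, so nothing to check there.

Conflict found: Predict set conflict for X: { 'e' }
The grammar is NOT LL(1).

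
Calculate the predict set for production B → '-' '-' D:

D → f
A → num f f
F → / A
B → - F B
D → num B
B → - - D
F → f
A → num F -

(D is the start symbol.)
PREDICT(B → '-' '-' D) = (FIRST(RHS) \ {ε}) ∪ (FOLLOW(B) if ε ∈ FIRST(RHS), i.e. RHS ⇒* ε)
FIRST('-' '-' D) = { '-' }
ε ∉ FIRST('-' '-' D), so FOLLOW(B) is not added.
PREDICT(B → '-' '-' D) = { '-' }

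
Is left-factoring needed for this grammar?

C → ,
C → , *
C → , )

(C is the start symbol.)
Left-factoring is needed when two productions for the same non-terminal
share a common prefix on the right-hand side.

Productions for C:
  C → ,
  C → , *
  C → , )

Found common prefix ',' in productions for C

Answer: Yes, C has productions with common prefix ','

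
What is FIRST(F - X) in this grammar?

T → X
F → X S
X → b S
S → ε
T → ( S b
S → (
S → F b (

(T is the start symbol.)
FIRST sets of the non-terminals involved (from the grammar, by fixed-point iteration):
  FIRST(F) = { 'b' }

To compute FIRST(F - X), process the symbols left to right:
Symbol F is a non-terminal. Add FIRST(F) \ {ε} = { 'b' }
F is not nullable (ε ∉ FIRST(F)), so stop here.
FIRST(F - X) = { 'b' }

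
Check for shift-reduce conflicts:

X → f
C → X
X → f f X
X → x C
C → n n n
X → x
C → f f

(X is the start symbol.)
A shift-reduce conflict occurs when an LR(0) state has both:
  - a complete (reduce) item [A → α .] (dot at the end), and
  - a shift item [B → β . c γ] (dot before a terminal).

Augment with X' → X and build the canonical LR(0) collection (I0 = CLOSURE({[X' → . X]}), then GOTO on every symbol after a dot until no new states appear). It has 13 states:
  I0: { [X → . f f X], [X → . f], [X → . x C], [X → . x], [X' → . X] }  — shift
  I1: { [X' → X .] }  — accept
  I2: { [X → f . f X], [X → f .] }  — shift, reduce
  I3: { [C → . X], [C → . f f], [C → . n n n], [X → . f f X], [X → . f], [X → . x C], [X → . x], [X → x . C], [X → x .] }  — shift, reduce
  I4: { [X → x C .] }  — reduce
  I5: { [C → X .] }  — reduce
  I6: { [C → f . f], [X → f . f X], [X → f .] }  — shift, reduce
  I7: { [C → n . n n] }  — shift
  I8: { [C → n n . n] }  — shift
  I9: { [C → n n n .] }  — reduce
  I10: { [C → f f .], [X → . f f X], [X → . f], [X → . x C], [X → . x], [X → f f . X] }  — shift, reduce
  I11: { [X → f f X .] }  — reduce
  I12: { [X → . f f X], [X → . f], [X → . x C], [X → . x], [X → f f . X] }  — shift

I2 contains reduce item [X → f .] and shift item [X → f . f X] — shift-reduce conflict.
I3 contains reduce item [X → x .] and shift items [C → . f f], [C → . n n n], [X → . f], [X → . f f X], [X → . x], [X → . x C] — shift-reduce conflict.
I6 contains reduce item [X → f .] and shift items [C → f . f], [X → f . f X] — shift-reduce conflict.
I10 contains reduce item [C → f f .] and shift items [X → . f], [X → . f f X], [X → . x], [X → . x C] — shift-reduce conflict.

Answer: Yes — I2: [X → f .] vs [X → f . f X]; I3: [X → x .] vs [C → . f f]; I6: [X → f .] vs [C → f . f]; I10: [C → f f .] vs [X → . f]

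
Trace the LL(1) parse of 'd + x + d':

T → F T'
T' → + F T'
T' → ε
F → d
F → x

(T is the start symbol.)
LL(1) parsing maintains a stack (initially the start symbol over $) and the input. At each step: if the stack top is a terminal, match it against the current input token; if it is a non-terminal N, replace it with the RHS of M[N, lookahead] (the unique production whose predict set contains the lookahead).

Stack is shown with the top on the left.

Stack     Input        Action
-----------------------------
T $       d + x + d $  output T → F T'
F T' $    d + x + d $  output F → d
d T' $    d + x + d $  match 'd'
T' $      + x + d $    output T' → + F T'
+ F T' $  + x + d $    match '+'
F T' $    x + d $      output F → x
x T' $    x + d $      match 'x'
T' $      + d $        output T' → + F T'
+ F T' $  + d $        match '+'
F T' $    d $          output F → d
d T' $    d $          match 'd'
T' $      $            output T' → ε
$         $            accept

The string is accepted.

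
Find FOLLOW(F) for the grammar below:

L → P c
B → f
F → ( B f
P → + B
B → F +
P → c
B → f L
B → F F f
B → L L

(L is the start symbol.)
To compute FOLLOW(F), find every occurrence of F on a right-hand side N → α F β: add FIRST(β) \ {ε}, and if β is empty or nullable also add FOLLOW(N). Iterate to a fixed point.

In B → F +: F is followed by '+', add FIRST('+') \ {ε} = { '+' }
In B → F F f: F is followed by F f, add FIRST(F f) \ {ε} = { '(' }
In B → F F f: F is followed by f, add FIRST(f) \ {ε} = { 'f' }

Taking the union: FOLLOW(F) = { '(', '+', 'f' }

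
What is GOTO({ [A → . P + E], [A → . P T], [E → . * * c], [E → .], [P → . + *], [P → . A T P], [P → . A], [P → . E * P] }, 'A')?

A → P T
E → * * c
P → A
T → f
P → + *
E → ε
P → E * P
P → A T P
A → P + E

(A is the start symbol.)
GOTO(I, 'A') = CLOSURE({ [A → αX.β] : [A → α.Xβ] ∈ I, X = 'A' })

Items with dot before 'A', with the dot advanced:
  [P → . A] → [P → A .]
  [P → . A T P] → [P → A . T P]
Closure of the advanced items:
  [P → A . T P] has the dot before T: add [T → . f]

GOTO = { [P → A . T P], [P → A .], [T → . f] }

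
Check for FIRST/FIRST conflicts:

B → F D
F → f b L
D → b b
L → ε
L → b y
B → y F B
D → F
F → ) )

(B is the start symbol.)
A FIRST/FIRST conflict occurs when two productions N → α and N → β for the same non-terminal have FIRST(α) ∩ FIRST(β) ≠ ∅ (with ε ∈ FIRST of a nullable right-hand side, so two nullable alternatives also conflict).

FIRST sets of the non-terminals at (or reachable through a nullable prefix from) the front of some alternative:
  FIRST(F) = { ')', 'f' }

Productions for B:
  B → F D: FIRST = { ')', 'f' }
  B → y F B: FIRST = { 'y' }
Productions for F:
  F → f b L: FIRST = { 'f' }
  F → ) ): FIRST = { ')' }
Productions for D:
  D → b b: FIRST = { 'b' }
  D → F: FIRST = { ')', 'f' }
Productions for L:
  L → ε: FIRST = { ε }
  L → b y: FIRST = { 'b' }

All alternatives of each non-terminal have pairwise disjoint FIRST sets.

Answer: No FIRST/FIRST conflicts.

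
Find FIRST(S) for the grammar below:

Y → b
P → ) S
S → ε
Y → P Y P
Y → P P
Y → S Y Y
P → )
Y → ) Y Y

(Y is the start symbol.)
{ ε }

To compute FIRST(S), examine every production with S on the left-hand side, reading each right-hand side left to right until a non-nullable symbol is reached.

From S → ε:
  - ε-production, so ε ∈ FIRST(S)

Collecting: FIRST(S) = { ε }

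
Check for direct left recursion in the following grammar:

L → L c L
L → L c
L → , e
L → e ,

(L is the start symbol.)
Direct left recursion occurs when N → N α for some non-terminal N (the right-hand side begins with the left-hand side itself).

L → L c L: LEFT RECURSIVE (starts with L)
L → L c: LEFT RECURSIVE (starts with L)
L → , e: starts with ','
L → e ,: starts with e

The grammar has direct left recursion on: L.

Answer: Yes, L is left-recursive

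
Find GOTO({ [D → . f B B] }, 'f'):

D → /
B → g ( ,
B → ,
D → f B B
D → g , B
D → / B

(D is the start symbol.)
GOTO(I, 'f') = CLOSURE({ [A → αX.β] : [A → α.Xβ] ∈ I, X = 'f' })

Items with dot before 'f', with the dot advanced:
  [D → . f B B] → [D → f . B B]
Closure of the advanced items:
  [D → f . B B] has the dot before B: add [B → . g ( ,], [B → . ,]

GOTO = { [B → . ,], [B → . g ( ,], [D → f . B B] }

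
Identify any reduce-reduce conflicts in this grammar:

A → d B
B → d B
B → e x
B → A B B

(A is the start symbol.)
Yes — I8: [A → d B .] vs [B → d B .]

A reduce-reduce conflict occurs when an LR(0) state has two complete items [A → α .] and [B → β .] — both call for a reduction, and with no lookahead the parser cannot choose between them.

Augment with A' → A and build the canonical LR(0) collection (I0 = CLOSURE({[A' → . A]}), then GOTO on every symbol after a dot until no new states appear). It has 11 states:
  I0: { [A → . d B], [A' → . A] }  — shift
  I1: { [A' → A .] }  — accept
  I2: { [A → . d B], [A → d . B], [B → . A B B], [B → . d B], [B → . e x] }  — shift
  I3: { [A → . d B], [B → . A B B], [B → . d B], [B → . e x], [B → A . B B] }  — shift
  I4: { [A → d B .] }  — reduce
  I5: { [A → . d B], [A → d . B], [B → . A B B], [B → . d B], [B → . e x], [B → d . B] }  — shift
  I6: { [B → e . x] }  — shift
  I7: { [B → e x .] }  — reduce
  I8: { [A → d B .], [B → d B .] }  — 2 reduces
  I9: { [A → . d B], [B → . A B B], [B → . d B], [B → . e x], [B → A B . B] }  — shift
  I10: { [B → A B B .] }  — reduce

I8 contains complete items [A → d B .], [B → d B .] — reduce-reduce conflict.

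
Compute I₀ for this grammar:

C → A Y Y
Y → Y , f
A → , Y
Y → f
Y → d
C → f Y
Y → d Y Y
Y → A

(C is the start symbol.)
{ [A → . , Y], [C → . A Y Y], [C → . f Y], [C' → . C] }

First, augment the grammar with C' → C
I₀ = CLOSURE({ [C' → . C] }):
  [C' → . C] has the dot before C: add [C → . A Y Y], [C → . f Y]
  [C → . A Y Y] has the dot before A: add [A → . , Y]
No further items can be added.

I₀ = { [A → . , Y], [C → . A Y Y], [C → . f Y], [C' → . C] }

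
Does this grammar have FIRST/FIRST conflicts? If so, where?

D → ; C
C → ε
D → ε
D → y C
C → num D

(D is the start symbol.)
No FIRST/FIRST conflicts.

A FIRST/FIRST conflict occurs when two productions N → α and N → β for the same non-terminal have FIRST(α) ∩ FIRST(β) ≠ ∅ (with ε ∈ FIRST of a nullable right-hand side, so two nullable alternatives also conflict).

Productions for D:
  D → ; C: FIRST = { ';' }
  D → ε: FIRST = { ε }
  D → y C: FIRST = { 'y' }
Productions for C:
  C → ε: FIRST = { ε }
  C → num D: FIRST = { 'num' }

All alternatives of each non-terminal have pairwise disjoint FIRST sets.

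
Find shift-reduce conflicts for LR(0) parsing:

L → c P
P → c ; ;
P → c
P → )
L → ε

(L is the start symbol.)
Augment with L' → L and build the canonical LR(0) collection (I0 = CLOSURE({[L' → . L]}), then GOTO on every symbol after a dot until no new states appear). It has 8 states:
  I0: { [L → . c P], [L → .], [L' → . L] }  — shift, reduce
  I1: { [L' → L .] }  — accept
  I2: { [L → c . P], [P → . )], [P → . c ; ;], [P → . c] }  — shift
  I3: { [P → ) .] }  — reduce
  I4: { [L → c P .] }  — reduce
  I5: { [P → c . ; ;], [P → c .] }  — shift, reduce
  I6: { [P → c ; . ;] }  — shift
  I7: { [P → c ; ; .] }  — reduce

I0 contains reduce item [L → .] and shift item [L → . c P] — shift-reduce conflict.
I5 contains reduce item [P → c .] and shift item [P → c . ; ;] — shift-reduce conflict.

Answer: Yes — I0: [L → .] vs [L → . c P]; I5: [P → c .] vs [P → c . ; ;]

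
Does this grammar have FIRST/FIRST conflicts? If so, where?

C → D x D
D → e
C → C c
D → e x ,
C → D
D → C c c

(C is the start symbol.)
A FIRST/FIRST conflict occurs when two productions N → α and N → β for the same non-terminal have FIRST(α) ∩ FIRST(β) ≠ ∅ (with ε ∈ FIRST of a nullable right-hand side, so two nullable alternatives also conflict).

FIRST sets of the non-terminals at (or reachable through a nullable prefix from) the front of some alternative:
  FIRST(D) = { 'e' }
  FIRST(C) = { 'e' }

Productions for C:
  C → D x D: FIRST = { 'e' }
  C → C c: FIRST = { 'e' }
  C → D: FIRST = { 'e' }
Productions for D:
  D → e: FIRST = { 'e' }
  D → e x ,: FIRST = { 'e' }
  D → C c c: FIRST = { 'e' }

Conflict for C: C → D x D and C → C c
  Overlap: { 'e' }
Conflict for C: C → D x D and C → D
  Overlap: { 'e' }
Conflict for C: C → C c and C → D
  Overlap: { 'e' }
Conflict for D: D → e and D → e x ,
  Overlap: { 'e' }
Conflict for D: D → e and D → C c c
  Overlap: { 'e' }
Conflict for D: D → e x , and D → C c c
  Overlap: { 'e' }

Answer: Yes. C → D x D / C → C c on { 'e' }; C → D x D / C → D on { 'e' }; C → C c / C → D on { 'e' }; D → e / D → e x ',' on { 'e' }; D → e / D → C c c on { 'e' }; D → e x ',' / D → C c c on { 'e' }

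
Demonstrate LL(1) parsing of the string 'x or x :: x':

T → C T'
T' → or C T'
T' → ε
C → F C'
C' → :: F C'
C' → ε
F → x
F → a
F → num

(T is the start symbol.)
LL(1) parsing maintains a stack (initially the start symbol over $) and the input. At each step: if the stack top is a terminal, match it against the current input token; if it is a non-terminal N, replace it with the RHS of M[N, lookahead] (the unique production whose predict set contains the lookahead).

Stack is shown with the top on the left.

Stack         Input          Action
-----------------------------------
T $           x or x :: x $  output T → C T'
C T' $        x or x :: x $  output C → F C'
F C' T' $     x or x :: x $  output F → x
x C' T' $     x or x :: x $  match 'x'
C' T' $       or x :: x $    output C' → ε
T' $          or x :: x $    output T' → or C T'
or C T' $     or x :: x $    match 'or'
C T' $        x :: x $       output C → F C'
F C' T' $     x :: x $       output F → x
x C' T' $     x :: x $       match 'x'
C' T' $       :: x $         output C' → :: F C'
:: F C' T' $  :: x $         match '::'
F C' T' $     x $            output F → x
x C' T' $     x $            match 'x'
C' T' $       $              output C' → ε
T' $          $              output T' → ε
$             $              accept

The string is accepted.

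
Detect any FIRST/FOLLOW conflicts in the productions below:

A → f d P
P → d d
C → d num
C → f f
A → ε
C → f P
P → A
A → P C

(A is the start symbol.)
Nullable non-terminals: A, P.
FIRST sets used below: FIRST(P) = { 'd', 'f', ε }, FIRST(C) = { 'd', 'f' }, FIRST(A) = { 'd', 'f', ε }

A: nullable alternative(s) A → ε; FOLLOW(A) = { $, 'd', 'f' }
  A → f d P: FIRST \ {ε} = { 'f' } — overlaps FOLLOW(A) on { 'f' }: CONFLICT
  A → ε: FIRST \ {ε} = { } — this is the only nullable alternative, skip
  A → P C: FIRST \ {ε} = { 'd', 'f' } — overlaps FOLLOW(A) on { 'd', 'f' }: CONFLICT

P: nullable alternative(s) P → A; FOLLOW(P) = { $, 'd', 'f' }
  P → d d: FIRST \ {ε} = { 'd' } — overlaps FOLLOW(P) on { 'd' }: CONFLICT
  P → A: FIRST \ {ε} = { 'd', 'f' } — this is the only nullable alternative, skip

C has no nullable alternative, so no FIRST/FOLLOW check is needed there.

So the grammar has 3 FIRST/FOLLOW conflicts (marked CONFLICT above).

Answer: Yes. A → f d P with FOLLOW(A) on { 'f' }; A → P C with FOLLOW(A) on { 'd', 'f' }; P → d d with FOLLOW(P) on { 'd' }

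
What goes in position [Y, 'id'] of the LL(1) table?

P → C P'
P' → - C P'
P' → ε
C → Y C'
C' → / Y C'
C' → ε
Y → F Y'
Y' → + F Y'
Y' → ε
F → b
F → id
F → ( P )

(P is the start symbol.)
To find M[Y, 'id'], we find productions for Y where 'id' is in the predict set (PREDICT(N → α) = (FIRST(α) \ {ε}) ∪ (FOLLOW(N) if α ⇒* ε)).

Relevant sets:
  FIRST(F) = { '(', 'b', 'id' }

Y → F Y': PREDICT = { '(', 'b', 'id' }
  'id' is in predict set, so this production goes in M[Y, 'id']

M[Y, 'id'] = Y → F Y'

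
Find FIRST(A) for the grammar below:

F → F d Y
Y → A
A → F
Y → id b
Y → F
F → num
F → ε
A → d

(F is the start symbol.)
{ 'd', 'num', ε }

To compute FIRST(A), examine every production with A on the left-hand side, reading each right-hand side left to right until a non-nullable symbol is reached.

FIRST sets of the other non-terminals involved (by the same procedure, iterated to a fixed point):
  FIRST(F) = { 'd', 'num', ε }

From A → F:
  - F is a non-terminal: add FIRST(F) \ {ε} = { 'd', 'num' }
    F is nullable and nothing follows, so the whole right-hand side can vanish: ε ∈ FIRST(A)
From A → d:
  - d is a terminal: add 'd' and stop

Collecting: FIRST(A) = { 'd', 'num', ε }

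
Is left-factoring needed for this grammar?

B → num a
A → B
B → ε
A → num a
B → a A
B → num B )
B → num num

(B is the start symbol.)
Yes, B has productions with common prefix 'num'

Left-factoring is needed when two productions for the same non-terminal
share a common prefix on the right-hand side.

Productions for B:
  B → num a
  B → ε
  B → a A
  B → num B )
  B → num num
Productions for A:
  A → B
  A → num a

Found common prefix 'num' in productions for B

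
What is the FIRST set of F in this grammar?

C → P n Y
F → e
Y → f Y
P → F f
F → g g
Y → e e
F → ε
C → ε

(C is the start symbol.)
{ 'e', 'g', ε }

To compute FIRST(F), examine every production with F on the left-hand side, reading each right-hand side left to right until a non-nullable symbol is reached.

From F → e:
  - e is a terminal: add 'e' and stop
From F → g g:
  - g is a terminal: add 'g' and stop
From F → ε:
  - ε-production, so ε ∈ FIRST(F)

Collecting: FIRST(F) = { 'e', 'g', ε }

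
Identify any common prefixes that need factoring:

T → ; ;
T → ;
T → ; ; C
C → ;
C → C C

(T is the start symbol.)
Left-factoring is needed when two productions for the same non-terminal
share a common prefix on the right-hand side.

Productions for T:
  T → ; ;
  T → ;
  T → ; ; C
Productions for C:
  C → ;
  C → C C

Found common prefix ';' in productions for T

Answer: Yes, T has productions with common prefix ';'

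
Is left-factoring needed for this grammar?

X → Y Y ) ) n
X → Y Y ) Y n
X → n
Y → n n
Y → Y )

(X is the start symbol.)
Left-factoring is needed when two productions for the same non-terminal
share a common prefix on the right-hand side.

Productions for X:
  X → Y Y ) ) n
  X → Y Y ) Y n
  X → n
Productions for Y:
  Y → n n
  Y → Y )

Found common prefix 'Y Y )' in productions for X

Answer: Yes, X has productions with common prefix 'Y Y )'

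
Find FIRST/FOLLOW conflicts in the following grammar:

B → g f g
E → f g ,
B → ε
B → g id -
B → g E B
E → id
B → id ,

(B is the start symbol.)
Nullable non-terminals: B.

B: nullable alternative(s) B → ε; FOLLOW(B) = { $ }
  B → g f g: FIRST \ {ε} = { 'g' } — disjoint from FOLLOW(B)
  B → ε: FIRST \ {ε} = { } — this is the only nullable alternative, skip
  B → g id -: FIRST \ {ε} = { 'g' } — disjoint from FOLLOW(B)
  B → g E B: FIRST \ {ε} = { 'g' } — disjoint from FOLLOW(B)
  B → id ,: FIRST \ {ε} = { 'id' } — disjoint from FOLLOW(B)

E has no nullable alternative, so no FIRST/FOLLOW check is needed there.

No FIRST/FOLLOW conflicts found.

Answer: No FIRST/FOLLOW conflicts.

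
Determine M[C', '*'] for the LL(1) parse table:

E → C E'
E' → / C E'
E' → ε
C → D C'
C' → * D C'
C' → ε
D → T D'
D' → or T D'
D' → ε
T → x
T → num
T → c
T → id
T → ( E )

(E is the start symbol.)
C' → * D C'

To find M[C', '*'], we find productions for C' where '*' is in the predict set (PREDICT(N → α) = (FIRST(α) \ {ε}) ∪ (FOLLOW(N) if α ⇒* ε)).

Relevant sets:
  FOLLOW(C') = { $, ')', '/' }

C' → * D C': PREDICT = { '*' }
  '*' is in predict set, so this production goes in M[C', '*']
C' → ε: PREDICT = { $, ')', '/' }

M[C', '*'] = C' → * D C'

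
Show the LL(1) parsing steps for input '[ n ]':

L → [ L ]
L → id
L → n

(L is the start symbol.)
LL(1) parsing maintains a stack (initially the start symbol over $) and the input. At each step: if the stack top is a terminal, match it against the current input token; if it is a non-terminal N, replace it with the RHS of M[N, lookahead] (the unique production whose predict set contains the lookahead).

Stack is shown with the top on the left.

Stack    Input    Action
------------------------
L $      [ n ] $  output L → [ L ]
[ L ] $  [ n ] $  match '['
L ] $    n ] $    output L → n
n ] $    n ] $    match 'n'
] $      ] $      match ']'
$        $        accept

The string is accepted.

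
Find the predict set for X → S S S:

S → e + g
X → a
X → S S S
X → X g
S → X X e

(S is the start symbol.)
PREDICT(X → S S S) = (FIRST(RHS) \ {ε}) ∪ (FOLLOW(X) if ε ∈ FIRST(RHS), i.e. RHS ⇒* ε)
FIRST(S) = { 'a', 'e' }
FIRST(S S S) = { 'a', 'e' }
ε ∉ FIRST(S S S), so FOLLOW(X) is not added.
PREDICT(X → S S S) = { 'a', 'e' }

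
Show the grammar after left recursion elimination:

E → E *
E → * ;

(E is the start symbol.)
E is directly left-recursive. The standard transformation for
  A → A α₁ | ... | A α_m | β₁ | ... | β_n
is
  A  → β₁ A' | ... | β_n A'
  A' → α₁ A' | ... | α_m A' | ε

E → * ; becomes E → * ; E'
E → E * becomes E' → * E'
Add E' → ε

Resulting grammar:
E → * ; E'
E' → * E'
E' → ε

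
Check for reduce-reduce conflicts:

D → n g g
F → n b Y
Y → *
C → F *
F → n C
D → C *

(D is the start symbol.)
No reduce-reduce conflicts

A reduce-reduce conflict occurs when an LR(0) state has two complete items [A → α .] and [B → β .] — both call for a reduction, and with no lookahead the parser cannot choose between them.

Augment with D' → D and build the canonical LR(0) collection (I0 = CLOSURE({[D' → . D]}), then GOTO on every symbol after a dot until no new states appear). It has 14 states:
  I0: { [C → . F *], [D → . C *], [D → . n g g], [D' → . D], [F → . n C], [F → . n b Y] }  — shift
  I1: { [D → C . *] }  — shift
  I2: { [D' → D .] }  — accept
  I3: { [C → F . *] }  — shift
  I4: { [C → . F *], [D → n . g g], [F → . n C], [F → . n b Y], [F → n . C], [F → n . b Y] }  — shift
  I5: { [F → n C .] }  — reduce
  I6: { [F → n b . Y], [Y → . *] }  — shift
  I7: { [D → n g . g] }  — shift
  I8: { [C → . F *], [F → . n C], [F → . n b Y], [F → n . C], [F → n . b Y] }  — shift
  I9: { [D → n g g .] }  — reduce
  I10: { [Y → * .] }  — reduce
  I11: { [F → n b Y .] }  — reduce
  I12: { [C → F * .] }  — reduce
  I13: { [D → C * .] }  — reduce

No state contains more than one complete item.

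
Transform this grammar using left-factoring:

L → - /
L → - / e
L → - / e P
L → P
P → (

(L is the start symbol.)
Left-factoring transforms A → αβ₁ | αβ₂ into A → αA' and A' → β₁ | β₂
(α is the longest common prefix among the alternatives). Repeat until
no nonterminal has two alternatives with a common prefix.

Round 1: L has alternatives sharing prefix '- /'. Introduce L': L → - / L'
  Add: L' → ε
  Add: L' → e
  Add: L' → e P

Round 2: L' has alternatives sharing prefix 'e'. Introduce L'': L' → e L''
  Add: L'' → ε
  Add: L'' → P

No remaining common prefixes — done.

Resulting grammar:
L → - / L'
L' → ε
L' → e L''
L'' → ε
L'' → P
L → P
P → (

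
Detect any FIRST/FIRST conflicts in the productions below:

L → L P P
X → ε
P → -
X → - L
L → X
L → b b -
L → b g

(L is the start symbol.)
FIRST sets of the non-terminals at (or reachable through a nullable prefix from) the front of some alternative:
  FIRST(L) = { '-', 'b', ε }
  FIRST(P) = { '-' }
  FIRST(X) = { '-', ε }

Productions for L:
  L → L P P: FIRST = { '-', 'b' }
  L → X: FIRST = { '-', ε }
  L → b b -: FIRST = { 'b' }
  L → b g: FIRST = { 'b' }
Productions for X:
  X → ε: FIRST = { ε }
  X → - L: FIRST = { '-' }
P has only one production, so no FIRST/FIRST conflict is possible there.

Conflict for L: L → L P P and L → X
  Overlap: { '-' }
Conflict for L: L → L P P and L → b b -
  Overlap: { 'b' }
Conflict for L: L → L P P and L → b g
  Overlap: { 'b' }
Conflict for L: L → b b - and L → b g
  Overlap: { 'b' }

Answer: Yes. L → L P P / L → X on { '-' }; L → L P P / L → b b '-' on { 'b' }; L → L P P / L → b g on { 'b' }; L → b b '-' / L → b g on { 'b' }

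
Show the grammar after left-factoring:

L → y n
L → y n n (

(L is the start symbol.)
Left-factoring transforms A → αβ₁ | αβ₂ into A → αA' and A' → β₁ | β₂
(α is the longest common prefix among the alternatives). Repeat until
no nonterminal has two alternatives with a common prefix.

Round 1: L has alternatives sharing prefix 'y n'. Introduce L': L → y n L'
  Add: L' → ε
  Add: L' → n (

No remaining common prefixes — done.

Resulting grammar:
L → y n L'
L' → ε
L' → n (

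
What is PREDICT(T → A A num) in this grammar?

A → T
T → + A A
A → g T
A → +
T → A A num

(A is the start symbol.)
{ '+', 'g' }

PREDICT(T → A A num) = (FIRST(RHS) \ {ε}) ∪ (FOLLOW(T) if ε ∈ FIRST(RHS), i.e. RHS ⇒* ε)
FIRST(A) = { '+', 'g' }
FIRST(A A num) = { '+', 'g' }
ε ∉ FIRST(A A num), so FOLLOW(T) is not added.
PREDICT(T → A A num) = { '+', 'g' }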